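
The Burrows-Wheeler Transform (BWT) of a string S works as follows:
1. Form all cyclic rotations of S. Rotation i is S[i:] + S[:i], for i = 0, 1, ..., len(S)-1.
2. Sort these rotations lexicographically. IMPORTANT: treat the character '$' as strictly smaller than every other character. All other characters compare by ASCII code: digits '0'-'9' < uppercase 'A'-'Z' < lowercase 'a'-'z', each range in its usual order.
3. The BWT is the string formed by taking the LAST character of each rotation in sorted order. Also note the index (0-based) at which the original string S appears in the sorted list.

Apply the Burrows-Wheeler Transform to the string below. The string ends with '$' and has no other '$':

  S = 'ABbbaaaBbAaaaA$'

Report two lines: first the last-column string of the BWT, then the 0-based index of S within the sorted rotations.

All 15 rotations (rotation i = S[i:]+S[:i]):
  rot[0] = ABbbaaaBbAaaaA$
  rot[1] = BbbaaaBbAaaaA$A
  rot[2] = bbaaaBbAaaaA$AB
  rot[3] = baaaBbAaaaA$ABb
  rot[4] = aaaBbAaaaA$ABbb
  rot[5] = aaBbAaaaA$ABbba
  rot[6] = aBbAaaaA$ABbbaa
  rot[7] = BbAaaaA$ABbbaaa
  rot[8] = bAaaaA$ABbbaaaB
  rot[9] = AaaaA$ABbbaaaBb
  rot[10] = aaaA$ABbbaaaBbA
  rot[11] = aaA$ABbbaaaBbAa
  rot[12] = aA$ABbbaaaBbAaa
  rot[13] = A$ABbbaaaBbAaaa
  rot[14] = $ABbbaaaBbAaaaA
Sorted (with $ < everything):
  sorted[0] = $ABbbaaaBbAaaaA  (last char: 'A')
  sorted[1] = A$ABbbaaaBbAaaa  (last char: 'a')
  sorted[2] = ABbbaaaBbAaaaA$  (last char: '$')
  sorted[3] = AaaaA$ABbbaaaBb  (last char: 'b')
  sorted[4] = BbAaaaA$ABbbaaa  (last char: 'a')
  sorted[5] = BbbaaaBbAaaaA$A  (last char: 'A')
  sorted[6] = aA$ABbbaaaBbAaa  (last char: 'a')
  sorted[7] = aBbAaaaA$ABbbaa  (last char: 'a')
  sorted[8] = aaA$ABbbaaaBbAa  (last char: 'a')
  sorted[9] = aaBbAaaaA$ABbba  (last char: 'a')
  sorted[10] = aaaA$ABbbaaaBbA  (last char: 'A')
  sorted[11] = aaaBbAaaaA$ABbb  (last char: 'b')
  sorted[12] = bAaaaA$ABbbaaaB  (last char: 'B')
  sorted[13] = baaaBbAaaaA$ABb  (last char: 'b')
  sorted[14] = bbaaaBbAaaaA$AB  (last char: 'B')
Last column: Aa$baAaaaaAbBbB
Original string S is at sorted index 2

Answer: Aa$baAaaaaAbBbB
2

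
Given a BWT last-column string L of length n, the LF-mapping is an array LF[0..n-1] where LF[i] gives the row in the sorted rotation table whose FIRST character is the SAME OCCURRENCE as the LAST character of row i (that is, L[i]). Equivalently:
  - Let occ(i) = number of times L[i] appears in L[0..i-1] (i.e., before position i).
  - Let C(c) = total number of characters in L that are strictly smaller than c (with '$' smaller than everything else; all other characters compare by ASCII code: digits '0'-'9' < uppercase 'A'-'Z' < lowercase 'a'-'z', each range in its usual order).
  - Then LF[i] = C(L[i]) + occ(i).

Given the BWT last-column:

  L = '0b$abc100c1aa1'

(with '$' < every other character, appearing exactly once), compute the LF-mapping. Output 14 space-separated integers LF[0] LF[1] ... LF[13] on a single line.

Char counts: '$':1, '0':3, '1':3, 'a':3, 'b':2, 'c':2
C (first-col start): C('$')=0, C('0')=1, C('1')=4, C('a')=7, C('b')=10, C('c')=12
L[0]='0': occ=0, LF[0]=C('0')+0=1+0=1
L[1]='b': occ=0, LF[1]=C('b')+0=10+0=10
L[2]='$': occ=0, LF[2]=C('$')+0=0+0=0
L[3]='a': occ=0, LF[3]=C('a')+0=7+0=7
L[4]='b': occ=1, LF[4]=C('b')+1=10+1=11
L[5]='c': occ=0, LF[5]=C('c')+0=12+0=12
L[6]='1': occ=0, LF[6]=C('1')+0=4+0=4
L[7]='0': occ=1, LF[7]=C('0')+1=1+1=2
L[8]='0': occ=2, LF[8]=C('0')+2=1+2=3
L[9]='c': occ=1, LF[9]=C('c')+1=12+1=13
L[10]='1': occ=1, LF[10]=C('1')+1=4+1=5
L[11]='a': occ=1, LF[11]=C('a')+1=7+1=8
L[12]='a': occ=2, LF[12]=C('a')+2=7+2=9
L[13]='1': occ=2, LF[13]=C('1')+2=4+2=6

Answer: 1 10 0 7 11 12 4 2 3 13 5 8 9 6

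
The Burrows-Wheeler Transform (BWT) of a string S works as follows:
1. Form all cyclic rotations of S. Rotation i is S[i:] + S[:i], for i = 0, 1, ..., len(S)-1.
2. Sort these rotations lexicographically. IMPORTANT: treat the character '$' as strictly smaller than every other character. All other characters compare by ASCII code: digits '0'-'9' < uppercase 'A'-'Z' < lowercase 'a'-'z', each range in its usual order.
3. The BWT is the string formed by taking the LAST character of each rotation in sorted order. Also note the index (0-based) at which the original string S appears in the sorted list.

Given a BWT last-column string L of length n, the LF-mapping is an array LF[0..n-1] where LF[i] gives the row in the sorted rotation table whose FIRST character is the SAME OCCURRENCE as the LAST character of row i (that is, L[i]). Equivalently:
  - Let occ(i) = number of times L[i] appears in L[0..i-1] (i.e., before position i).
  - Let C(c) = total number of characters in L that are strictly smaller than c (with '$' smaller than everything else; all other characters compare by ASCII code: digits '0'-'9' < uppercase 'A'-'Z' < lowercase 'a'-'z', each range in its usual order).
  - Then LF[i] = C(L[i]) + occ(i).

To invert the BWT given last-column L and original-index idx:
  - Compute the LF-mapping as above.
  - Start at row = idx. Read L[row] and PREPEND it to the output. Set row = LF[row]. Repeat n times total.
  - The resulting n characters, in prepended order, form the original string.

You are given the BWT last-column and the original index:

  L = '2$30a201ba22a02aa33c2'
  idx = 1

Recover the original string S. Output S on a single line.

LF mapping: 5 0 11 1 14 6 2 4 19 15 7 8 16 3 9 17 18 12 13 20 10
Walk LF starting at row 1, prepending L[row]:
  step 1: row=1, L[1]='$', prepend. Next row=LF[1]=0
  step 2: row=0, L[0]='2', prepend. Next row=LF[0]=5
  step 3: row=5, L[5]='2', prepend. Next row=LF[5]=6
  step 4: row=6, L[6]='0', prepend. Next row=LF[6]=2
  step 5: row=2, L[2]='3', prepend. Next row=LF[2]=11
  step 6: row=11, L[11]='2', prepend. Next row=LF[11]=8
  step 7: row=8, L[8]='b', prepend. Next row=LF[8]=19
  step 8: row=19, L[19]='c', prepend. Next row=LF[19]=20
  step 9: row=20, L[20]='2', prepend. Next row=LF[20]=10
  step 10: row=10, L[10]='2', prepend. Next row=LF[10]=7
  step 11: row=7, L[7]='1', prepend. Next row=LF[7]=4
  step 12: row=4, L[4]='a', prepend. Next row=LF[4]=14
  step 13: row=14, L[14]='2', prepend. Next row=LF[14]=9
  step 14: row=9, L[9]='a', prepend. Next row=LF[9]=15
  step 15: row=15, L[15]='a', prepend. Next row=LF[15]=17
  step 16: row=17, L[17]='3', prepend. Next row=LF[17]=12
  step 17: row=12, L[12]='a', prepend. Next row=LF[12]=16
  step 18: row=16, L[16]='a', prepend. Next row=LF[16]=18
  step 19: row=18, L[18]='3', prepend. Next row=LF[18]=13
  step 20: row=13, L[13]='0', prepend. Next row=LF[13]=3
  step 21: row=3, L[3]='0', prepend. Next row=LF[3]=1
Reversed output: 003aa3aa2a122cb23022$

Answer: 003aa3aa2a122cb23022$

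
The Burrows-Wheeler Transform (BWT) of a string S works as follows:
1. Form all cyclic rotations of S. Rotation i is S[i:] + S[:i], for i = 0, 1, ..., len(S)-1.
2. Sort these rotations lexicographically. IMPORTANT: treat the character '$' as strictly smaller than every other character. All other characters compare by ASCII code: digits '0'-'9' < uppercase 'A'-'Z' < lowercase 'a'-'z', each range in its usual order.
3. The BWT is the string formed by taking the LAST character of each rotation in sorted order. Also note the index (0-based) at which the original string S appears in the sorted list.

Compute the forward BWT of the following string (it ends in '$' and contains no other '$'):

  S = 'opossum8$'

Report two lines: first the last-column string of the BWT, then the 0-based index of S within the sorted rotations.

Answer: 8mu$pooss
3

Derivation:
All 9 rotations (rotation i = S[i:]+S[:i]):
  rot[0] = opossum8$
  rot[1] = possum8$o
  rot[2] = ossum8$op
  rot[3] = ssum8$opo
  rot[4] = sum8$opos
  rot[5] = um8$oposs
  rot[6] = m8$opossu
  rot[7] = 8$opossum
  rot[8] = $opossum8
Sorted (with $ < everything):
  sorted[0] = $opossum8  (last char: '8')
  sorted[1] = 8$opossum  (last char: 'm')
  sorted[2] = m8$opossu  (last char: 'u')
  sorted[3] = opossum8$  (last char: '$')
  sorted[4] = ossum8$op  (last char: 'p')
  sorted[5] = possum8$o  (last char: 'o')
  sorted[6] = ssum8$opo  (last char: 'o')
  sorted[7] = sum8$opos  (last char: 's')
  sorted[8] = um8$oposs  (last char: 's')
Last column: 8mu$pooss
Original string S is at sorted index 3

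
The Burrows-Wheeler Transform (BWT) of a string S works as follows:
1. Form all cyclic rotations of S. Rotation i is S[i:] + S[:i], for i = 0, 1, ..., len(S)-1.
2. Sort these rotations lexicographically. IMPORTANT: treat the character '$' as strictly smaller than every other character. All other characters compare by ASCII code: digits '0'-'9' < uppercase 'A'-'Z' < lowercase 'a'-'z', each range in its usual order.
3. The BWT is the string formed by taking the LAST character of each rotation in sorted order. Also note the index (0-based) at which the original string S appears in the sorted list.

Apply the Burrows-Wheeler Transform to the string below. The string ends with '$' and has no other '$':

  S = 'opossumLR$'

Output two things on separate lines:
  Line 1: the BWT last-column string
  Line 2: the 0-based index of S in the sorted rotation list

All 10 rotations (rotation i = S[i:]+S[:i]):
  rot[0] = opossumLR$
  rot[1] = possumLR$o
  rot[2] = ossumLR$op
  rot[3] = ssumLR$opo
  rot[4] = sumLR$opos
  rot[5] = umLR$oposs
  rot[6] = mLR$opossu
  rot[7] = LR$opossum
  rot[8] = R$opossumL
  rot[9] = $opossumLR
Sorted (with $ < everything):
  sorted[0] = $opossumLR  (last char: 'R')
  sorted[1] = LR$opossum  (last char: 'm')
  sorted[2] = R$opossumL  (last char: 'L')
  sorted[3] = mLR$opossu  (last char: 'u')
  sorted[4] = opossumLR$  (last char: '$')
  sorted[5] = ossumLR$op  (last char: 'p')
  sorted[6] = possumLR$o  (last char: 'o')
  sorted[7] = ssumLR$opo  (last char: 'o')
  sorted[8] = sumLR$opos  (last char: 's')
  sorted[9] = umLR$oposs  (last char: 's')
Last column: RmLu$pooss
Original string S is at sorted index 4

Answer: RmLu$pooss
4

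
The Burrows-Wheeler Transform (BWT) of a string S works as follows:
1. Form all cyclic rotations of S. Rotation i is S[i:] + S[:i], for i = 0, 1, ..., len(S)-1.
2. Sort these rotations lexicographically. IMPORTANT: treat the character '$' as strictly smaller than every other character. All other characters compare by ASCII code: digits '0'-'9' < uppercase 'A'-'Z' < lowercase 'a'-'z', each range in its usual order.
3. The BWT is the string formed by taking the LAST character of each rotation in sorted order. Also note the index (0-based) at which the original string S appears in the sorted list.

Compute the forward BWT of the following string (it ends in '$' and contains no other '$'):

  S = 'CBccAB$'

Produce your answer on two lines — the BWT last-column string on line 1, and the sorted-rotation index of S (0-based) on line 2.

Answer: BcAC$cB
4

Derivation:
All 7 rotations (rotation i = S[i:]+S[:i]):
  rot[0] = CBccAB$
  rot[1] = BccAB$C
  rot[2] = ccAB$CB
  rot[3] = cAB$CBc
  rot[4] = AB$CBcc
  rot[5] = B$CBccA
  rot[6] = $CBccAB
Sorted (with $ < everything):
  sorted[0] = $CBccAB  (last char: 'B')
  sorted[1] = AB$CBcc  (last char: 'c')
  sorted[2] = B$CBccA  (last char: 'A')
  sorted[3] = BccAB$C  (last char: 'C')
  sorted[4] = CBccAB$  (last char: '$')
  sorted[5] = cAB$CBc  (last char: 'c')
  sorted[6] = ccAB$CB  (last char: 'B')
Last column: BcAC$cB
Original string S is at sorted index 4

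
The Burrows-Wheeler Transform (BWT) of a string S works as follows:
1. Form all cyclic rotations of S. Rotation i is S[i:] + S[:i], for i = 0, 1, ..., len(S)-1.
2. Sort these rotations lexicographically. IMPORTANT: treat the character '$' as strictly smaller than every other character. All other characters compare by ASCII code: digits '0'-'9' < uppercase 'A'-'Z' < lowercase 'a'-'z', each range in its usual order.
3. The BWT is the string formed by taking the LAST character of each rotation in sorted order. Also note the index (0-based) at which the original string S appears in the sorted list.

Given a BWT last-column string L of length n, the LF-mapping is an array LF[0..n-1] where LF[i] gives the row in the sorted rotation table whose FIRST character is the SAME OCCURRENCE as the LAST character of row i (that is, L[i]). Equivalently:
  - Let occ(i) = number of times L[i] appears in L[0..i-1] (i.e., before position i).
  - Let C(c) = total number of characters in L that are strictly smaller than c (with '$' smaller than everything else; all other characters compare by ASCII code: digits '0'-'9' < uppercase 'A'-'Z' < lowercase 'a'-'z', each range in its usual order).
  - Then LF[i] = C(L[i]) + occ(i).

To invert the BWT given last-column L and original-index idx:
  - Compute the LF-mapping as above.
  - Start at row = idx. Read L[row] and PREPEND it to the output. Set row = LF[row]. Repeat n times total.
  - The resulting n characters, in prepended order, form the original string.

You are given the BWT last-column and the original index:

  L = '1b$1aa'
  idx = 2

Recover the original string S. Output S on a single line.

Answer: 1aab1$

Derivation:
LF mapping: 1 5 0 2 3 4
Walk LF starting at row 2, prepending L[row]:
  step 1: row=2, L[2]='$', prepend. Next row=LF[2]=0
  step 2: row=0, L[0]='1', prepend. Next row=LF[0]=1
  step 3: row=1, L[1]='b', prepend. Next row=LF[1]=5
  step 4: row=5, L[5]='a', prepend. Next row=LF[5]=4
  step 5: row=4, L[4]='a', prepend. Next row=LF[4]=3
  step 6: row=3, L[3]='1', prepend. Next row=LF[3]=2
Reversed output: 1aab1$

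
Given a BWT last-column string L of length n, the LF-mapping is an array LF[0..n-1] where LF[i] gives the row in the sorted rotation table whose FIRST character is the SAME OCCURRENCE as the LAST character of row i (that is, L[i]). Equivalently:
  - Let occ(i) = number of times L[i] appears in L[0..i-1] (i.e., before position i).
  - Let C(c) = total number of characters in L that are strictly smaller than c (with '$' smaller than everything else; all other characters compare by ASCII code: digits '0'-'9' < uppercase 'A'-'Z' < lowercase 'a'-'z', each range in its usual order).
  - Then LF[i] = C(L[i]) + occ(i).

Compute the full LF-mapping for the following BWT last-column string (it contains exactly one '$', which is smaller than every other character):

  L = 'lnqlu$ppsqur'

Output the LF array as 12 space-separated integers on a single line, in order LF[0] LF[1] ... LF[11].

Answer: 1 3 6 2 10 0 4 5 9 7 11 8

Derivation:
Char counts: '$':1, 'l':2, 'n':1, 'p':2, 'q':2, 'r':1, 's':1, 'u':2
C (first-col start): C('$')=0, C('l')=1, C('n')=3, C('p')=4, C('q')=6, C('r')=8, C('s')=9, C('u')=10
L[0]='l': occ=0, LF[0]=C('l')+0=1+0=1
L[1]='n': occ=0, LF[1]=C('n')+0=3+0=3
L[2]='q': occ=0, LF[2]=C('q')+0=6+0=6
L[3]='l': occ=1, LF[3]=C('l')+1=1+1=2
L[4]='u': occ=0, LF[4]=C('u')+0=10+0=10
L[5]='$': occ=0, LF[5]=C('$')+0=0+0=0
L[6]='p': occ=0, LF[6]=C('p')+0=4+0=4
L[7]='p': occ=1, LF[7]=C('p')+1=4+1=5
L[8]='s': occ=0, LF[8]=C('s')+0=9+0=9
L[9]='q': occ=1, LF[9]=C('q')+1=6+1=7
L[10]='u': occ=1, LF[10]=C('u')+1=10+1=11
L[11]='r': occ=0, LF[11]=C('r')+0=8+0=8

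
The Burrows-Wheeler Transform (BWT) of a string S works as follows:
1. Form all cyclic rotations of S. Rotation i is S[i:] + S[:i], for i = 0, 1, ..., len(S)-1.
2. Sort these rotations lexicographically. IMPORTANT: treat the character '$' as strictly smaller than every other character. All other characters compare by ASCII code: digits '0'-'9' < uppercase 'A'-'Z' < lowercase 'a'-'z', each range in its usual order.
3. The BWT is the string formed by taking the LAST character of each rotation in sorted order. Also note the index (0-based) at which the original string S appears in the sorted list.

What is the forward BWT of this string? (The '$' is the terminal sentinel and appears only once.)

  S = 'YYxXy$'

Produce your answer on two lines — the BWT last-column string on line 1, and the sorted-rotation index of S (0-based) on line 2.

All 6 rotations (rotation i = S[i:]+S[:i]):
  rot[0] = YYxXy$
  rot[1] = YxXy$Y
  rot[2] = xXy$YY
  rot[3] = Xy$YYx
  rot[4] = y$YYxX
  rot[5] = $YYxXy
Sorted (with $ < everything):
  sorted[0] = $YYxXy  (last char: 'y')
  sorted[1] = Xy$YYx  (last char: 'x')
  sorted[2] = YYxXy$  (last char: '$')
  sorted[3] = YxXy$Y  (last char: 'Y')
  sorted[4] = xXy$YY  (last char: 'Y')
  sorted[5] = y$YYxX  (last char: 'X')
Last column: yx$YYX
Original string S is at sorted index 2

Answer: yx$YYX
2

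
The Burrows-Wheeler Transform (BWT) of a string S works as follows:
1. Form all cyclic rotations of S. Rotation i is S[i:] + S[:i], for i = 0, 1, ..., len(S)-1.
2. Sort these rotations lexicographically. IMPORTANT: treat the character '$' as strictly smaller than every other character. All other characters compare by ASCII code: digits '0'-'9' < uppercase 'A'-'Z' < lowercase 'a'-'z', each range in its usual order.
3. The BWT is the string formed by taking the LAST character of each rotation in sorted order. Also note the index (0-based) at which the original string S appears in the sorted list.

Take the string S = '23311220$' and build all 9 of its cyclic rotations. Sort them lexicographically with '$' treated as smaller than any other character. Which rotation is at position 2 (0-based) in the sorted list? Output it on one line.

Answer: 11220$233

Derivation:
All 9 rotations (rotation i = S[i:]+S[:i]):
  rot[0] = 23311220$
  rot[1] = 3311220$2
  rot[2] = 311220$23
  rot[3] = 11220$233
  rot[4] = 1220$2331
  rot[5] = 220$23311
  rot[6] = 20$233112
  rot[7] = 0$2331122
  rot[8] = $23311220
Sorted (with $ < everything):
  sorted[0] = $23311220
  sorted[1] = 0$2331122
  sorted[2] = 11220$233
  sorted[3] = 1220$2331
  sorted[4] = 20$233112
  sorted[5] = 220$23311
  sorted[6] = 23311220$
  sorted[7] = 311220$23
  sorted[8] = 3311220$2
sorted[2] = 11220$233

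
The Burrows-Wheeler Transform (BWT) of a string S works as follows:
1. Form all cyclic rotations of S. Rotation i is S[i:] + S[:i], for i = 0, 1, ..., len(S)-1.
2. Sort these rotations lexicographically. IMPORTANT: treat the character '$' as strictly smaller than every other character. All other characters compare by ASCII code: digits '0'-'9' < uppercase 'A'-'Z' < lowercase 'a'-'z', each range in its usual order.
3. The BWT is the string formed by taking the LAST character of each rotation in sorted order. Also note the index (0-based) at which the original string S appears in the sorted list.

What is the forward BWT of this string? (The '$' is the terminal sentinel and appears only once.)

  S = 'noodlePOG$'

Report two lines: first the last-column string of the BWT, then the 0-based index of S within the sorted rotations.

Answer: GOPeold$on
7

Derivation:
All 10 rotations (rotation i = S[i:]+S[:i]):
  rot[0] = noodlePOG$
  rot[1] = oodlePOG$n
  rot[2] = odlePOG$no
  rot[3] = dlePOG$noo
  rot[4] = lePOG$nood
  rot[5] = ePOG$noodl
  rot[6] = POG$noodle
  rot[7] = OG$noodleP
  rot[8] = G$noodlePO
  rot[9] = $noodlePOG
Sorted (with $ < everything):
  sorted[0] = $noodlePOG  (last char: 'G')
  sorted[1] = G$noodlePO  (last char: 'O')
  sorted[2] = OG$noodleP  (last char: 'P')
  sorted[3] = POG$noodle  (last char: 'e')
  sorted[4] = dlePOG$noo  (last char: 'o')
  sorted[5] = ePOG$noodl  (last char: 'l')
  sorted[6] = lePOG$nood  (last char: 'd')
  sorted[7] = noodlePOG$  (last char: '$')
  sorted[8] = odlePOG$no  (last char: 'o')
  sorted[9] = oodlePOG$n  (last char: 'n')
Last column: GOPeold$on
Original string S is at sorted index 7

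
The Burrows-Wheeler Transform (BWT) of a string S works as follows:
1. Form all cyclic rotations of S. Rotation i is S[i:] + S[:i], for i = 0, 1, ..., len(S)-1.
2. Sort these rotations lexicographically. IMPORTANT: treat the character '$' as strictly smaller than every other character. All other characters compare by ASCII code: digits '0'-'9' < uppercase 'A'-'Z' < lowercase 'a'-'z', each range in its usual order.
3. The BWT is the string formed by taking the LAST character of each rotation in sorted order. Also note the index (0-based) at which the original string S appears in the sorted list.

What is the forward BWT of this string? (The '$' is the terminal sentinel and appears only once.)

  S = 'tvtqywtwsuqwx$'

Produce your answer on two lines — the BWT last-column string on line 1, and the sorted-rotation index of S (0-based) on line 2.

Answer: xutwv$wsttyqwq
5

Derivation:
All 14 rotations (rotation i = S[i:]+S[:i]):
  rot[0] = tvtqywtwsuqwx$
  rot[1] = vtqywtwsuqwx$t
  rot[2] = tqywtwsuqwx$tv
  rot[3] = qywtwsuqwx$tvt
  rot[4] = ywtwsuqwx$tvtq
  rot[5] = wtwsuqwx$tvtqy
  rot[6] = twsuqwx$tvtqyw
  rot[7] = wsuqwx$tvtqywt
  rot[8] = suqwx$tvtqywtw
  rot[9] = uqwx$tvtqywtws
  rot[10] = qwx$tvtqywtwsu
  rot[11] = wx$tvtqywtwsuq
  rot[12] = x$tvtqywtwsuqw
  rot[13] = $tvtqywtwsuqwx
Sorted (with $ < everything):
  sorted[0] = $tvtqywtwsuqwx  (last char: 'x')
  sorted[1] = qwx$tvtqywtwsu  (last char: 'u')
  sorted[2] = qywtwsuqwx$tvt  (last char: 't')
  sorted[3] = suqwx$tvtqywtw  (last char: 'w')
  sorted[4] = tqywtwsuqwx$tv  (last char: 'v')
  sorted[5] = tvtqywtwsuqwx$  (last char: '$')
  sorted[6] = twsuqwx$tvtqyw  (last char: 'w')
  sorted[7] = uqwx$tvtqywtws  (last char: 's')
  sorted[8] = vtqywtwsuqwx$t  (last char: 't')
  sorted[9] = wsuqwx$tvtqywt  (last char: 't')
  sorted[10] = wtwsuqwx$tvtqy  (last char: 'y')
  sorted[11] = wx$tvtqywtwsuq  (last char: 'q')
  sorted[12] = x$tvtqywtwsuqw  (last char: 'w')
  sorted[13] = ywtwsuqwx$tvtq  (last char: 'q')
Last column: xutwv$wsttyqwq
Original string S is at sorted index 5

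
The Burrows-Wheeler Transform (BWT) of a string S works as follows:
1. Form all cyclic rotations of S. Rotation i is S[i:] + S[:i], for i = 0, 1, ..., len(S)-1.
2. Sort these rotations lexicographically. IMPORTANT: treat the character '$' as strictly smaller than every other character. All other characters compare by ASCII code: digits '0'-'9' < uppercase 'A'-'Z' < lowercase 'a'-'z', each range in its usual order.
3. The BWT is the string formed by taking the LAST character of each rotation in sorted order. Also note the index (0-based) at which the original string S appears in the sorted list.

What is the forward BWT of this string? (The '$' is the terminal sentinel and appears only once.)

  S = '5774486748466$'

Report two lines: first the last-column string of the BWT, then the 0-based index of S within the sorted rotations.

Answer: 67874$64876544
5

Derivation:
All 14 rotations (rotation i = S[i:]+S[:i]):
  rot[0] = 5774486748466$
  rot[1] = 774486748466$5
  rot[2] = 74486748466$57
  rot[3] = 4486748466$577
  rot[4] = 486748466$5774
  rot[5] = 86748466$57744
  rot[6] = 6748466$577448
  rot[7] = 748466$5774486
  rot[8] = 48466$57744867
  rot[9] = 8466$577448674
  rot[10] = 466$5774486748
  rot[11] = 66$57744867484
  rot[12] = 6$577448674846
  rot[13] = $5774486748466
Sorted (with $ < everything):
  sorted[0] = $5774486748466  (last char: '6')
  sorted[1] = 4486748466$577  (last char: '7')
  sorted[2] = 466$5774486748  (last char: '8')
  sorted[3] = 48466$57744867  (last char: '7')
  sorted[4] = 486748466$5774  (last char: '4')
  sorted[5] = 5774486748466$  (last char: '$')
  sorted[6] = 6$577448674846  (last char: '6')
  sorted[7] = 66$57744867484  (last char: '4')
  sorted[8] = 6748466$577448  (last char: '8')
  sorted[9] = 74486748466$57  (last char: '7')
  sorted[10] = 748466$5774486  (last char: '6')
  sorted[11] = 774486748466$5  (last char: '5')
  sorted[12] = 8466$577448674  (last char: '4')
  sorted[13] = 86748466$57744  (last char: '4')
Last column: 67874$64876544
Original string S is at sorted index 5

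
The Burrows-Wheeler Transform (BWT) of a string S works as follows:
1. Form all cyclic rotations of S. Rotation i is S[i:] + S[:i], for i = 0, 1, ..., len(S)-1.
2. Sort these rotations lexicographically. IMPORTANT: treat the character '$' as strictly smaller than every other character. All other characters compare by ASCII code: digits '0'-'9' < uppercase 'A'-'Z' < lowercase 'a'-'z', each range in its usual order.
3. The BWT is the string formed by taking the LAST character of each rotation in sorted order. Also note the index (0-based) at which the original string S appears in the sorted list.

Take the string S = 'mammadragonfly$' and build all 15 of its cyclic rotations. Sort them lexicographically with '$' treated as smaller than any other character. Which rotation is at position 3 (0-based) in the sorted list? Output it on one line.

All 15 rotations (rotation i = S[i:]+S[:i]):
  rot[0] = mammadragonfly$
  rot[1] = ammadragonfly$m
  rot[2] = mmadragonfly$ma
  rot[3] = madragonfly$mam
  rot[4] = adragonfly$mamm
  rot[5] = dragonfly$mamma
  rot[6] = ragonfly$mammad
  rot[7] = agonfly$mammadr
  rot[8] = gonfly$mammadra
  rot[9] = onfly$mammadrag
  rot[10] = nfly$mammadrago
  rot[11] = fly$mammadragon
  rot[12] = ly$mammadragonf
  rot[13] = y$mammadragonfl
  rot[14] = $mammadragonfly
Sorted (with $ < everything):
  sorted[0] = $mammadragonfly
  sorted[1] = adragonfly$mamm
  sorted[2] = agonfly$mammadr
  sorted[3] = ammadragonfly$m
  sorted[4] = dragonfly$mamma
  sorted[5] = fly$mammadragon
  sorted[6] = gonfly$mammadra
  sorted[7] = ly$mammadragonf
  sorted[8] = madragonfly$mam
  sorted[9] = mammadragonfly$
  sorted[10] = mmadragonfly$ma
  sorted[11] = nfly$mammadrago
  sorted[12] = onfly$mammadrag
  sorted[13] = ragonfly$mammad
  sorted[14] = y$mammadragonfl
sorted[3] = ammadragonfly$m

Answer: ammadragonfly$m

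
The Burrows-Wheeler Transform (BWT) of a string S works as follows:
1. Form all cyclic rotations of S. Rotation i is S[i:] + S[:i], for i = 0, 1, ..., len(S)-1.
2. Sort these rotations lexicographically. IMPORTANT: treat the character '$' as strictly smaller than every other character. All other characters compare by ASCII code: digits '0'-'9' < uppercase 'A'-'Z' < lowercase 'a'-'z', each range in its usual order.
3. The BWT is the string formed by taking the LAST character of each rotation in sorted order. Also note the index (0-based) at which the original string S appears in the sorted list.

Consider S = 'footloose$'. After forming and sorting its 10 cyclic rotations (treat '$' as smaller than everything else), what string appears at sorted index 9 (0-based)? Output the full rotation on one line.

All 10 rotations (rotation i = S[i:]+S[:i]):
  rot[0] = footloose$
  rot[1] = ootloose$f
  rot[2] = otloose$fo
  rot[3] = tloose$foo
  rot[4] = loose$foot
  rot[5] = oose$footl
  rot[6] = ose$footlo
  rot[7] = se$footloo
  rot[8] = e$footloos
  rot[9] = $footloose
Sorted (with $ < everything):
  sorted[0] = $footloose
  sorted[1] = e$footloos
  sorted[2] = footloose$
  sorted[3] = loose$foot
  sorted[4] = oose$footl
  sorted[5] = ootloose$f
  sorted[6] = ose$footlo
  sorted[7] = otloose$fo
  sorted[8] = se$footloo
  sorted[9] = tloose$foo
sorted[9] = tloose$foo

Answer: tloose$foo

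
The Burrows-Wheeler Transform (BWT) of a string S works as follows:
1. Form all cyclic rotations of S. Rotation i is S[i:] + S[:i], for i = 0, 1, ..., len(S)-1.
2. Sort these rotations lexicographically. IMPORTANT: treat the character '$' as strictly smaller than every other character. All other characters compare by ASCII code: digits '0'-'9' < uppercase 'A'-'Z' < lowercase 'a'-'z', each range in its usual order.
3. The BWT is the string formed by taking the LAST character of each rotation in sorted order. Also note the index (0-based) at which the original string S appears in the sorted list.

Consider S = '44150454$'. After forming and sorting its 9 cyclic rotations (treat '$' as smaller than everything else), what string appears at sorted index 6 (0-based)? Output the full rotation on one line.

All 9 rotations (rotation i = S[i:]+S[:i]):
  rot[0] = 44150454$
  rot[1] = 4150454$4
  rot[2] = 150454$44
  rot[3] = 50454$441
  rot[4] = 0454$4415
  rot[5] = 454$44150
  rot[6] = 54$441504
  rot[7] = 4$4415045
  rot[8] = $44150454
Sorted (with $ < everything):
  sorted[0] = $44150454
  sorted[1] = 0454$4415
  sorted[2] = 150454$44
  sorted[3] = 4$4415045
  sorted[4] = 4150454$4
  sorted[5] = 44150454$
  sorted[6] = 454$44150
  sorted[7] = 50454$441
  sorted[8] = 54$441504
sorted[6] = 454$44150

Answer: 454$44150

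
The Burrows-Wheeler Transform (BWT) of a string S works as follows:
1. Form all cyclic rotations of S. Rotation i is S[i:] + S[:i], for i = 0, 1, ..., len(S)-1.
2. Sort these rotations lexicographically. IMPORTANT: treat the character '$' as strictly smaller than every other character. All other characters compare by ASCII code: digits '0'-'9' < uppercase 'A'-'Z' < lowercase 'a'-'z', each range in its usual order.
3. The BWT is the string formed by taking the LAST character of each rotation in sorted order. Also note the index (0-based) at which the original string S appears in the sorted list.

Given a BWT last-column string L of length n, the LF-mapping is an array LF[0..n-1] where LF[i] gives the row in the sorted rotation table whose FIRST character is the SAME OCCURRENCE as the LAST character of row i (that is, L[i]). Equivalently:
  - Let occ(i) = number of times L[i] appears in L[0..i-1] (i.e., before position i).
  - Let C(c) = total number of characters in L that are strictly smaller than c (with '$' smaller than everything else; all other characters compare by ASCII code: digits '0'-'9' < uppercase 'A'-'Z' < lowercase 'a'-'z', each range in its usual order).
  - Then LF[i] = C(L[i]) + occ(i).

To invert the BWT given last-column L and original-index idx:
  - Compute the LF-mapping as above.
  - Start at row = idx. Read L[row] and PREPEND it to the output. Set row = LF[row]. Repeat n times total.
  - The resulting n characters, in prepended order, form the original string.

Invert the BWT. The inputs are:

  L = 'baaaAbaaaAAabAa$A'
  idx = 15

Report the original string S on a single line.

Answer: bAbaaaAaaAaaAAab$

Derivation:
LF mapping: 14 6 7 8 1 15 9 10 11 2 3 12 16 4 13 0 5
Walk LF starting at row 15, prepending L[row]:
  step 1: row=15, L[15]='$', prepend. Next row=LF[15]=0
  step 2: row=0, L[0]='b', prepend. Next row=LF[0]=14
  step 3: row=14, L[14]='a', prepend. Next row=LF[14]=13
  step 4: row=13, L[13]='A', prepend. Next row=LF[13]=4
  step 5: row=4, L[4]='A', prepend. Next row=LF[4]=1
  step 6: row=1, L[1]='a', prepend. Next row=LF[1]=6
  step 7: row=6, L[6]='a', prepend. Next row=LF[6]=9
  step 8: row=9, L[9]='A', prepend. Next row=LF[9]=2
  step 9: row=2, L[2]='a', prepend. Next row=LF[2]=7
  step 10: row=7, L[7]='a', prepend. Next row=LF[7]=10
  step 11: row=10, L[10]='A', prepend. Next row=LF[10]=3
  step 12: row=3, L[3]='a', prepend. Next row=LF[3]=8
  step 13: row=8, L[8]='a', prepend. Next row=LF[8]=11
  step 14: row=11, L[11]='a', prepend. Next row=LF[11]=12
  step 15: row=12, L[12]='b', prepend. Next row=LF[12]=16
  step 16: row=16, L[16]='A', prepend. Next row=LF[16]=5
  step 17: row=5, L[5]='b', prepend. Next row=LF[5]=15
Reversed output: bAbaaaAaaAaaAAab$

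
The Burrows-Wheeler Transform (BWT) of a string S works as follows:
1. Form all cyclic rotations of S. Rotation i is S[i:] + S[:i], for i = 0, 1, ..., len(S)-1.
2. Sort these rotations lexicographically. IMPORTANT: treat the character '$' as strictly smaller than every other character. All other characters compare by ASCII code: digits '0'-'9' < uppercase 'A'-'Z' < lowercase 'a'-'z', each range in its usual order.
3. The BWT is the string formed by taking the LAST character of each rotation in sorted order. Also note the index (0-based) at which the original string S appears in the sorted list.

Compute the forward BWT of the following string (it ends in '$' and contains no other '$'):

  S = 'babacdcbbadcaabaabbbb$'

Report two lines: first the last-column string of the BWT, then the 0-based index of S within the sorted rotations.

Answer: bcbababbba$abbcbaddaac
10

Derivation:
All 22 rotations (rotation i = S[i:]+S[:i]):
  rot[0] = babacdcbbadcaabaabbbb$
  rot[1] = abacdcbbadcaabaabbbb$b
  rot[2] = bacdcbbadcaabaabbbb$ba
  rot[3] = acdcbbadcaabaabbbb$bab
  rot[4] = cdcbbadcaabaabbbb$baba
  rot[5] = dcbbadcaabaabbbb$babac
  rot[6] = cbbadcaabaabbbb$babacd
  rot[7] = bbadcaabaabbbb$babacdc
  rot[8] = badcaabaabbbb$babacdcb
  rot[9] = adcaabaabbbb$babacdcbb
  rot[10] = dcaabaabbbb$babacdcbba
  rot[11] = caabaabbbb$babacdcbbad
  rot[12] = aabaabbbb$babacdcbbadc
  rot[13] = abaabbbb$babacdcbbadca
  rot[14] = baabbbb$babacdcbbadcaa
  rot[15] = aabbbb$babacdcbbadcaab
  rot[16] = abbbb$babacdcbbadcaaba
  rot[17] = bbbb$babacdcbbadcaabaa
  rot[18] = bbb$babacdcbbadcaabaab
  rot[19] = bb$babacdcbbadcaabaabb
  rot[20] = b$babacdcbbadcaabaabbb
  rot[21] = $babacdcbbadcaabaabbbb
Sorted (with $ < everything):
  sorted[0] = $babacdcbbadcaabaabbbb  (last char: 'b')
  sorted[1] = aabaabbbb$babacdcbbadc  (last char: 'c')
  sorted[2] = aabbbb$babacdcbbadcaab  (last char: 'b')
  sorted[3] = abaabbbb$babacdcbbadca  (last char: 'a')
  sorted[4] = abacdcbbadcaabaabbbb$b  (last char: 'b')
  sorted[5] = abbbb$babacdcbbadcaaba  (last char: 'a')
  sorted[6] = acdcbbadcaabaabbbb$bab  (last char: 'b')
  sorted[7] = adcaabaabbbb$babacdcbb  (last char: 'b')
  sorted[8] = b$babacdcbbadcaabaabbb  (last char: 'b')
  sorted[9] = baabbbb$babacdcbbadcaa  (last char: 'a')
  sorted[10] = babacdcbbadcaabaabbbb$  (last char: '$')
  sorted[11] = bacdcbbadcaabaabbbb$ba  (last char: 'a')
  sorted[12] = badcaabaabbbb$babacdcb  (last char: 'b')
  sorted[13] = bb$babacdcbbadcaabaabb  (last char: 'b')
  sorted[14] = bbadcaabaabbbb$babacdc  (last char: 'c')
  sorted[15] = bbb$babacdcbbadcaabaab  (last char: 'b')
  sorted[16] = bbbb$babacdcbbadcaabaa  (last char: 'a')
  sorted[17] = caabaabbbb$babacdcbbad  (last char: 'd')
  sorted[18] = cbbadcaabaabbbb$babacd  (last char: 'd')
  sorted[19] = cdcbbadcaabaabbbb$baba  (last char: 'a')
  sorted[20] = dcaabaabbbb$babacdcbba  (last char: 'a')
  sorted[21] = dcbbadcaabaabbbb$babac  (last char: 'c')
Last column: bcbababbba$abbcbaddaac
Original string S is at sorted index 10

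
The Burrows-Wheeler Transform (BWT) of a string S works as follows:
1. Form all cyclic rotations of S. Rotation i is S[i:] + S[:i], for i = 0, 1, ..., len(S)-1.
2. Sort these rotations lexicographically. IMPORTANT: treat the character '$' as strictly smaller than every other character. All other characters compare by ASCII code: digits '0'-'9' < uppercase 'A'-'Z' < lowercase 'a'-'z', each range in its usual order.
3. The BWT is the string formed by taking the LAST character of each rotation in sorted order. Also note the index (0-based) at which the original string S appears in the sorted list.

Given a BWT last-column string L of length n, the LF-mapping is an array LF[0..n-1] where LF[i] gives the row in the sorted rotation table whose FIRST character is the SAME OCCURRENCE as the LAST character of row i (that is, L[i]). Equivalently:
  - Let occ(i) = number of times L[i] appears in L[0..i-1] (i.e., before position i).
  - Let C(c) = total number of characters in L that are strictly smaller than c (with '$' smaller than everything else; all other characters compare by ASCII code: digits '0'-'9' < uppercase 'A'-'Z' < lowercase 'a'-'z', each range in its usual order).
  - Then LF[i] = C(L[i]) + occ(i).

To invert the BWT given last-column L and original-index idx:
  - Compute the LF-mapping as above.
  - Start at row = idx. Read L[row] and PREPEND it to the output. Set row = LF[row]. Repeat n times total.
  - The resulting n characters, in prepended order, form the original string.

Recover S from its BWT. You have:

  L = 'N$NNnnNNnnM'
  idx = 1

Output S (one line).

Answer: MnnnNNnNNN$

Derivation:
LF mapping: 2 0 3 4 7 8 5 6 9 10 1
Walk LF starting at row 1, prepending L[row]:
  step 1: row=1, L[1]='$', prepend. Next row=LF[1]=0
  step 2: row=0, L[0]='N', prepend. Next row=LF[0]=2
  step 3: row=2, L[2]='N', prepend. Next row=LF[2]=3
  step 4: row=3, L[3]='N', prepend. Next row=LF[3]=4
  step 5: row=4, L[4]='n', prepend. Next row=LF[4]=7
  step 6: row=7, L[7]='N', prepend. Next row=LF[7]=6
  step 7: row=6, L[6]='N', prepend. Next row=LF[6]=5
  step 8: row=5, L[5]='n', prepend. Next row=LF[5]=8
  step 9: row=8, L[8]='n', prepend. Next row=LF[8]=9
  step 10: row=9, L[9]='n', prepend. Next row=LF[9]=10
  step 11: row=10, L[10]='M', prepend. Next row=LF[10]=1
Reversed output: MnnnNNnNNN$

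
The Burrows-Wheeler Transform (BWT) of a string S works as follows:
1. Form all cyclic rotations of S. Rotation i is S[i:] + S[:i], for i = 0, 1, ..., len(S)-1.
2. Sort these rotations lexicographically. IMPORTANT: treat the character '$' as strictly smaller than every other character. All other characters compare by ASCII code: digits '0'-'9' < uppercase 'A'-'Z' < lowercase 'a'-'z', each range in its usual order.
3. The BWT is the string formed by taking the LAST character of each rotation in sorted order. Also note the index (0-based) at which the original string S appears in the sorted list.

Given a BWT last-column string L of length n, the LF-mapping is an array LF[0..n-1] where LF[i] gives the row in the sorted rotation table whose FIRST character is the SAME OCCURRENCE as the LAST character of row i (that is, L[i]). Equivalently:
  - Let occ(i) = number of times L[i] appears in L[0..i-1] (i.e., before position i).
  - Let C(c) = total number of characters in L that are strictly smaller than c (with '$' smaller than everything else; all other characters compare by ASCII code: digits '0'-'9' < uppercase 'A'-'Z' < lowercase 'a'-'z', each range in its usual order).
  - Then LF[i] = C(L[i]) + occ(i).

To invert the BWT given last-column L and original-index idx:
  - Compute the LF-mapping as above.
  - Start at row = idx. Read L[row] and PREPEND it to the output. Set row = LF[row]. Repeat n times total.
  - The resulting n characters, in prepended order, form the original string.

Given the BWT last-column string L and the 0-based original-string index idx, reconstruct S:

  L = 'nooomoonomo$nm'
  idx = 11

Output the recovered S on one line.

LF mapping: 4 7 8 9 1 10 11 5 12 2 13 0 6 3
Walk LF starting at row 11, prepending L[row]:
  step 1: row=11, L[11]='$', prepend. Next row=LF[11]=0
  step 2: row=0, L[0]='n', prepend. Next row=LF[0]=4
  step 3: row=4, L[4]='m', prepend. Next row=LF[4]=1
  step 4: row=1, L[1]='o', prepend. Next row=LF[1]=7
  step 5: row=7, L[7]='n', prepend. Next row=LF[7]=5
  step 6: row=5, L[5]='o', prepend. Next row=LF[5]=10
  step 7: row=10, L[10]='o', prepend. Next row=LF[10]=13
  step 8: row=13, L[13]='m', prepend. Next row=LF[13]=3
  step 9: row=3, L[3]='o', prepend. Next row=LF[3]=9
  step 10: row=9, L[9]='m', prepend. Next row=LF[9]=2
  step 11: row=2, L[2]='o', prepend. Next row=LF[2]=8
  step 12: row=8, L[8]='o', prepend. Next row=LF[8]=12
  step 13: row=12, L[12]='n', prepend. Next row=LF[12]=6
  step 14: row=6, L[6]='o', prepend. Next row=LF[6]=11
Reversed output: onoomomoonomn$

Answer: onoomomoonomn$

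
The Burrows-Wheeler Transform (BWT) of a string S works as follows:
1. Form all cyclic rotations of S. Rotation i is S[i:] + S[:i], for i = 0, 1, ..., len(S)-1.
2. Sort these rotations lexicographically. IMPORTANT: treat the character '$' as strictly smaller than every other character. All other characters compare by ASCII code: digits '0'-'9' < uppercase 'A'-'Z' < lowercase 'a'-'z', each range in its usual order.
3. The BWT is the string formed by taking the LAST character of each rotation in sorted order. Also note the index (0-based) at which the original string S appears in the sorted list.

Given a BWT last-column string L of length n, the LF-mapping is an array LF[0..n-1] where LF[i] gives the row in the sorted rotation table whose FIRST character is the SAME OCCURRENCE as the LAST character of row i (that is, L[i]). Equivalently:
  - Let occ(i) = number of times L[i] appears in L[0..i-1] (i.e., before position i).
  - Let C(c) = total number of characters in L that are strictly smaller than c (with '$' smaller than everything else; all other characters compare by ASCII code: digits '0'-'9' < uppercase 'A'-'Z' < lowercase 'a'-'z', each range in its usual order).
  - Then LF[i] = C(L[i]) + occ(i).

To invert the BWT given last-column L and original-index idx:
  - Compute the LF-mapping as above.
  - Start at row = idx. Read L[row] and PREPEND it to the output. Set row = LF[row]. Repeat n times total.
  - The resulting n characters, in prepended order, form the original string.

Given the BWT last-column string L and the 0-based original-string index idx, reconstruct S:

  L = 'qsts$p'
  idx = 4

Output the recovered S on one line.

Answer: ssptq$

Derivation:
LF mapping: 2 3 5 4 0 1
Walk LF starting at row 4, prepending L[row]:
  step 1: row=4, L[4]='$', prepend. Next row=LF[4]=0
  step 2: row=0, L[0]='q', prepend. Next row=LF[0]=2
  step 3: row=2, L[2]='t', prepend. Next row=LF[2]=5
  step 4: row=5, L[5]='p', prepend. Next row=LF[5]=1
  step 5: row=1, L[1]='s', prepend. Next row=LF[1]=3
  step 6: row=3, L[3]='s', prepend. Next row=LF[3]=4
Reversed output: ssptq$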